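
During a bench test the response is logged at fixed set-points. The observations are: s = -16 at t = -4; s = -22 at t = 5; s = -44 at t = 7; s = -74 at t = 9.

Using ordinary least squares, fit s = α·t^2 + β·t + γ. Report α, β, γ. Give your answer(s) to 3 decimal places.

α = -0.950, β = 0.293, γ = 0.365

Normal-equation sums: Σt^2·t^2 = 9843, Σt^2·t = 1133, Σt^2 = 171, Σt·t = 171, Σt = 17, Σ1 = 4.
Right-hand side: Σt^2·s = -8956, Σt·s = -1020, Σs = -156.
Normal equations: [[9843, 1133, 171]; [1133, 171, 17]; [171, 17, 4]]·[α, β, γ]ᵀ = [-8956, -1020, -156]ᵀ.
Inverting the 3×3 Gram matrix, [α, β, γ]ᵀ = [-8081/8507, 12451/42535, 15532/42535]ᵀ.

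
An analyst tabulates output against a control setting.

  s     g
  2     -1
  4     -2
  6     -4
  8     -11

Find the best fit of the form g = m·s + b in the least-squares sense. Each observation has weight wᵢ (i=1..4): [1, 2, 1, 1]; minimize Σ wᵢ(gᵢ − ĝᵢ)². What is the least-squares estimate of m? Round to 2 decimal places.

m = -1.63

Compute the Gram sums: Σwᵢ·s·s = 136, Σwᵢ·s = 24, Σwᵢ·1 = 5.
Right-hand side: Σwᵢ·s·g = -130, Σwᵢ·g = -20.
Normal equations: [[136, 24]; [24, 5]]·[m, b]ᵀ = [-130, -20]ᵀ.
det = 136·5 − 24² = 104.
m = ((-130)·5 − 24·(-20))/104 = -85/52; b = (136·(-20) − 24·(-130))/104 = 50/13.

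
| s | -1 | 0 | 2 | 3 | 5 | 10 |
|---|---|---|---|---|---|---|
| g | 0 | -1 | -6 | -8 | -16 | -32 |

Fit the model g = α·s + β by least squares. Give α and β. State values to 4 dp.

α = -3.0000, β = -1.0000

With design matrix M, MᵀM = [[139, 19]; [19, 6]] and Mᵀg = [-436, -63]ᵀ.
Δ = 139·6 − 19² = 473.
α = ((-436)·6 − 19·(-63))/473 = -3; β = (139·(-63) − 19·(-436))/473 = -1.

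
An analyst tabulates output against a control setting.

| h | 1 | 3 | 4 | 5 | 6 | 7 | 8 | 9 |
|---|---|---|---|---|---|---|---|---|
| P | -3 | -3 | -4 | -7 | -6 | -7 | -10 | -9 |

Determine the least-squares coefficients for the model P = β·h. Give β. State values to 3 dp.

β = -1.100

With design matrix A, AᵀA = [[281]] and AᵀP = [-309]ᵀ.
β = (-309)/281 = -1.09964.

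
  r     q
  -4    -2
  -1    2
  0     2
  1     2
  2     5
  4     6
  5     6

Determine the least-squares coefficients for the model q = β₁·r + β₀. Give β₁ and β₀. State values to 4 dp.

Setting ∂/∂β₁ … = 0 gives: 63·β₁ + 7·β₀ = 72;  7·β₁ + 7·β₀ = 21.
Determinant 63·7 − 7² = 392.
β₁ = (72·7 − 7·21)/392 = 51/56; β₀ = (63·21 − 7·72)/392 = 117/56.

β₁ = 0.9107, β₀ = 2.0893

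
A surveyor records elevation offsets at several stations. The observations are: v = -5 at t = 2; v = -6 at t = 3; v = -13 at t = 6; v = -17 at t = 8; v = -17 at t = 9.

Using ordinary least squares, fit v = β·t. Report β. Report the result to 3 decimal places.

The normal system MᵀM·[β]ᵀ = Mᵀv is [[194]]·[β]ᵀ = [-395]ᵀ.
β = (-395)/194 = -2.03608.

β = -2.036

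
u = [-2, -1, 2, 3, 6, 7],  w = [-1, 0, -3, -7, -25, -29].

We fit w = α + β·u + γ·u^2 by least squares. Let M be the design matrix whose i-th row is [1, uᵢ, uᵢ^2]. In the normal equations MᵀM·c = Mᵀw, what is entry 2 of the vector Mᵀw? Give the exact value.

-378

Entry 2 ↔ basis u, so (Mᵀw)_{2} = Σᵢ (u)·wᵢ = (-2)·(-1) + (-1)·(0) + (2)·(-3) + (3)·(-7) + (6)·(-25) + (7)·(-29) = -378.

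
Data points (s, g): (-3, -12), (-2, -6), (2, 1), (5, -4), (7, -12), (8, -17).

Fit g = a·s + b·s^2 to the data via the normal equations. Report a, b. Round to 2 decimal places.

Forming MᵀM = [[155, 953]; [953, 7235]] and Mᵀg = [-190, -1904]ᵀ gives MᵀM·[a, b]ᵀ = Mᵀg.
Determinant 155·7235 − 953² = 213216.
a = ((-190)·7235 − 953·(-1904))/213216 = 219931/106608; b = (155·(-1904) − 953·(-190))/213216 = -57025/106608.

a = 2.06, b = -0.53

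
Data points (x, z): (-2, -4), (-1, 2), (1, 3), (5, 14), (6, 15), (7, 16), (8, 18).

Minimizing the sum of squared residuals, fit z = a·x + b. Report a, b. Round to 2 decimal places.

Sums needed: Σx·x = 180, Σx = 24, Σ1 = 7.
Moment sums: Σx·z = 425, Σz = 64.
AᵀA·[a, b]ᵀ = Aᵀz becomes [[180, 24]; [24, 7]]·[a, b]ᵀ = [425, 64]ᵀ.
Δ = 180·7 − 24² = 684.
a = (425·7 − 24·64)/684 = 1439/684; b = (180·64 − 24·425)/684 = 110/57.

a = 2.10, b = 1.93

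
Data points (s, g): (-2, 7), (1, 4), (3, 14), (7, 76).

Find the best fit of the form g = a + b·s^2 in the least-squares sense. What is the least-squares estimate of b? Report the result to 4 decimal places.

b = 1.5207

Compute the Gram sums: Σ1 = 4, Σs^2 = 63, Σs^2·s^2 = 2499.
For Xᵀg: Σg = 101, Σs^2·g = 3882.
So XᵀX·[a, b]ᵀ = Xᵀg: [[4, 63]; [63, 2499]]·[a, b]ᵀ = [101, 3882]ᵀ.
Δ = 4·2499 − 63² = 6027.
a = (101·2499 − 63·3882)/6027 = 373/287; b = (4·3882 − 63·101)/6027 = 3055/2009.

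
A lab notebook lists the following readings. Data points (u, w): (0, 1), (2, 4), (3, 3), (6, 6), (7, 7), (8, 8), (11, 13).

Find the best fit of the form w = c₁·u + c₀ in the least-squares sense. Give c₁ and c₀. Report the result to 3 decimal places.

Compute the Gram sums: Σu·u = 283, Σu = 37, Σ1 = 7.
And Σu·w = 309, Σw = 42.
So XᵀX·[c₁, c₀]ᵀ = Xᵀw: [[283, 37]; [37, 7]]·[c₁, c₀]ᵀ = [309, 42]ᵀ.
Δ = 283·7 − 37² = 612.
c₁ = (309·7 − 37·42)/612 = 203/204; c₀ = (283·42 − 37·309)/612 = 151/204.

c₁ = 0.995, c₀ = 0.740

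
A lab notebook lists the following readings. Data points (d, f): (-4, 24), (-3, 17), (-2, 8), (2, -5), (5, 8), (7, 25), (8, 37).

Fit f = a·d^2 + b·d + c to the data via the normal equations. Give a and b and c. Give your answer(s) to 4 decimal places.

Setting ∂/∂a … = 0 gives: 7491·a + 889·b + 171·c = 4342;  889·a + 171·b + 13·c = 338;  171·a + 13·b + 7·c = 114.
Inverting the 3×3 Gram matrix, [a, b, c]ᵀ = [68475/70049, -206203/70049, -149000/70049]ᵀ.

a = 0.9775, b = -2.9437, c = -2.1271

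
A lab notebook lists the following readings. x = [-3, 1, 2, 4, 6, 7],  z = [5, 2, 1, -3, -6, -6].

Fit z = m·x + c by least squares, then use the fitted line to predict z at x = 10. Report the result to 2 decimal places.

ẑ = -9.87

Sums needed: Σx·x = 115, Σx = 17, Σ1 = 6.
Right-hand side: Σx·z = -101, Σz = -7.
Normal equations: [[115, 17]; [17, 6]]·[m, c]ᵀ = [-101, -7]ᵀ.
det = 115·6 − 17² = 401.
m = ((-101)·6 − 17·(-7))/401 = -487/401; c = (115·(-7) − 17·(-101))/401 = 912/401.
At x = 10: ẑ = (-487/401)·(10) + (912/401)·(1) = -3958/401.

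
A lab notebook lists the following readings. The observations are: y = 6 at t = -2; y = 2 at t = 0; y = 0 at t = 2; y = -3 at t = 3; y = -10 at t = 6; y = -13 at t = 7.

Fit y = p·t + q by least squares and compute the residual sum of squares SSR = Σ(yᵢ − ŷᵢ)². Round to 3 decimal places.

SSR = 4.854

With design matrix X, XᵀX = [[102, 16]; [16, 6]] and Xᵀy = [-172, -18]ᵀ.
Δ = 102·6 − 16² = 356.
p = ((-172)·6 − 16·(-18))/356 = -186/89; q = (102·(-18) − 16·(-172))/356 = 229/89.
Residuals: -67/89, -51/89, 143/89, 62/89, -3/89, -84/89; SSR = 432/89.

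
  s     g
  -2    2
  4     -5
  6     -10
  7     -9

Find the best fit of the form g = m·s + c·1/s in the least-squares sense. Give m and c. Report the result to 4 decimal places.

m = -1.4727, c = 1.9088

Setting ∂/∂m … = 0 gives: 105·m + 4·c = -147;  4·m + (2545/7056)·c = -437/84.
(Σs·s = 105, Σs·1/s = 4, Σ1/s·1/s = 2545/7056, Σs·g = -147, Σ1/s·g = -437/84.)
Δ = 105·(2545/7056) − 4² = 7349/336.
m = ((-147)·(2545/7056) − 4·(-437/84))/(7349/336) = -10823/7349; c = (105·(-437/84) − 4·(-147))/(7349/336) = 14028/7349.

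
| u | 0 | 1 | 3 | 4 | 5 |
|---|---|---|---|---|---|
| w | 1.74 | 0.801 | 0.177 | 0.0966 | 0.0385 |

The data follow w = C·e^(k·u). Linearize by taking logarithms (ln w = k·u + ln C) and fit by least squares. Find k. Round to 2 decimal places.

Taking logs, ln w = k·u + ln C, so regress ln w on u.
Σu = 13.0000, Σ(u)² = 51.0000, Σln w = -6.9939, Σu·ln w = -31.0509.
Equations: 51.0000·k + 13.0000·ln C = -31.0509;  13.0000·k + 5·ln C = -6.9939.
Slope k = (n·Σu·ln w − Σu·Σln w)/(n·Σ(u)² − (Σu)²) = (5·-31.0509 − 13.0000·-6.9939)/86.0000 = -0.74807; ln C = (Σln w − k·Σu)/n = 0.54620.

k = -0.75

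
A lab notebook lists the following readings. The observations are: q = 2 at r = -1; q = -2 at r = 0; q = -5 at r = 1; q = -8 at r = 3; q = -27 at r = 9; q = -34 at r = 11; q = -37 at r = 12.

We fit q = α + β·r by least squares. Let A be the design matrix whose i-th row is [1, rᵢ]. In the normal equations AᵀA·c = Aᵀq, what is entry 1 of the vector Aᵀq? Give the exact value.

-111

Entry 1 ↔ basis 1, so (Aᵀq)_{1} = Σᵢ qᵢ = (1)·(2) + (1)·(-2) + (1)·(-5) + (1)·(-8) + (1)·(-27) + (1)·(-34) + (1)·(-37) = -111.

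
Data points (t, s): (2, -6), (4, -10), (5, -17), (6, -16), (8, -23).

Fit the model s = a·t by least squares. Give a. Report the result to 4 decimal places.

From the data, Σt·t = 145.
Moment sums: Σt·s = -417.
So AᵀA·[a]ᵀ = Aᵀs: [[145]]·[a]ᵀ = [-417]ᵀ.
Hence a = -417 / 145 ≈ -2.87586.

a = -2.8759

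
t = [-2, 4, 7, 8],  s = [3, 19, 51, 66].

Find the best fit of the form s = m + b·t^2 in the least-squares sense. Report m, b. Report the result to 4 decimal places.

Normal-equation sums: Σ1 = 4, Σt^2 = 133, Σt^2·t^2 = 6769.
For Aᵀs: Σs = 139, Σt^2·s = 7039.
AᵀA·[m, b]ᵀ = Aᵀs becomes [[4, 133]; [133, 6769]]·[m, b]ᵀ = [139, 7039]ᵀ.
det = 4·6769 − 133² = 9387.
m = (139·6769 − 133·7039)/9387 = 224/447; b = (4·7039 − 133·139)/9387 = 3223/3129.

m = 0.5011, b = 1.0300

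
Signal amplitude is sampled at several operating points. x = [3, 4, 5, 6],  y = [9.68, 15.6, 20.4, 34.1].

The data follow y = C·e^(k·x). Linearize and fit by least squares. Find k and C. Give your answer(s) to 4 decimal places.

Taking logs, ln y = k·x + ln C, so regress ln y on x.
Σx = 18.0000, Σ(x)² = 86.0000, Σln y = 11.5622, Σx·ln y = 54.0527.
Equations: 86.0000·k + 18.0000·ln C = 54.0527;  18.0000·k + 4·ln C = 11.5622.
Slope k = (n·Σx·ln y − Σx·Σln y)/(n·Σ(x)² − (Σx)²) = (4·54.0527 − 18.0000·11.5622)/20.0000 = 0.40460; ln C = (Σln y − k·Σx)/n = 1.06985, so C = exp(1.06985) = 2.91496.

k = 0.4046, C = 2.9150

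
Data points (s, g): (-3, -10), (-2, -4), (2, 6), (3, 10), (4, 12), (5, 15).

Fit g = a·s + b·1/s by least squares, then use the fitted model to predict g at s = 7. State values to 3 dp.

Sums needed: Σs·s = 67, Σs·1/s = 6, Σ1/s·1/s = 2969/3600.
And Σs·g = 203, Σ1/s·g = 53/3.
So MᵀM·[a, b]ᵀ = Mᵀg: [[67, 6]; [6, 2969/3600]]·[a, b]ᵀ = [203, 53/3]ᵀ.
Δ = 67·(2969/3600) − 6² = 69323/3600.
a = (203·(2969/3600) − 6·(53/3))/(69323/3600) = 221107/69323; b = (67·(53/3) − 6·203)/(69323/3600) = -123600/69323.
At s = 7: ĝ = (221107/69323)·(7) + (-123600/69323)·(1/7) = 10710643/485261.

ĝ = 22.072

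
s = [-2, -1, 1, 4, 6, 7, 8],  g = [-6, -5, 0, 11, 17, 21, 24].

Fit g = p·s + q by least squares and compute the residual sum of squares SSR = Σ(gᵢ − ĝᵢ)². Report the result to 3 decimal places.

SSR = 6.491

Forming AᵀA = [[171, 23]; [23, 7]] and Aᵀg = [502, 62]ᵀ gives AᵀA·[p, q]ᵀ = Aᵀg.
Eliminating q: 7·(row 1) − 23·(row 2) gives 668·p = 7·502 − 23·62 = 2088, so p = 522/167.
Then q = (62 − 23·(522/167))/7 = -236/167.
Residuals: 278/167, -77/167, -286/167, -15/167, -57/167, 89/167, 68/167; SSR = 1084/167.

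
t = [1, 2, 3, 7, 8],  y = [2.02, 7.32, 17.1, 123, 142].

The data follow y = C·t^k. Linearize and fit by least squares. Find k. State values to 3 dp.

k = 2.101

Linearized form: ln y = k·ln t + ln C. From the 5 transformed points,
Σln t = 5.8171, Σ(ln t)² = 9.7980, Σln y = 15.3008, Σln t·ln y = 24.1683.
Equations: 9.7980·k + 5.8171·ln C = 24.1683;  5.8171·k + 5·ln C = 15.3008.
Slope k = (n·Σln t·ln y − Σln t·Σln y)/(n·Σ(ln t)² − (Σln t)²) = (5·24.1683 − 5.8171·15.3008)/15.1514 = 2.10111; ln C = (Σln y − k·Σln t)/n = 0.61568.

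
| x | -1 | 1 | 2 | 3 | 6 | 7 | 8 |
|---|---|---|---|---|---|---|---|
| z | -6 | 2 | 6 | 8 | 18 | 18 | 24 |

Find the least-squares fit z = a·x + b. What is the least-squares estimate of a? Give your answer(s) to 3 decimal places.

From the data, Σx·x = 164, Σx = 26, Σ1 = 7.
Moment sums: Σx·z = 470, Σz = 70.
Normal equations: [[164, 26]; [26, 7]]·[a, b]ᵀ = [470, 70]ᵀ.
Determinant 164·7 − 26² = 472.
a = (470·7 − 26·70)/472 = 735/236; b = (164·70 − 26·470)/472 = -185/118.

a = 3.114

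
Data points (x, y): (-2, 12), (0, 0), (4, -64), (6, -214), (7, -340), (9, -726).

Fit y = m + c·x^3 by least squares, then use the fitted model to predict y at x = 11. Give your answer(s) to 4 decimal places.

Setting ∂/∂m … = 0 gives: 6·m + 1344·c = -1332;  1344·m + 699906·c = -696290.
(Σ1 = 6, Σx^3 = 1344, Σx^3·x^3 = 699906, Σy = -1332, Σx^3·y = -696290.)
Eliminating c: 699906·(row 1) − 1344·(row 2) gives 2393100·m = 699906·(-1332) − 1344·(-696290) = 3538968, so m = 294914/199425.
Then c = ((-696290) − 1344·(294914/199425))/699906 = -198961/199425.
At x = 11: ŷ = (294914/199425)·(1) + (-198961/199425)·(1331) = -88174059/66475.

ŷ = -1326.4244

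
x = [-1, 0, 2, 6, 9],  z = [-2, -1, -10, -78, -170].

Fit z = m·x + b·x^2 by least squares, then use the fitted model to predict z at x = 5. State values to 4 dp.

Sums needed: Σx·x = 122, Σx·x^2 = 952, Σx^2·x^2 = 7874.
Moment sums: Σx·z = -2016, Σx^2·z = -16620.
So AᵀA·[m, b]ᵀ = Aᵀz: [[122, 952]; [952, 7874]]·[m, b]ᵀ = [-2016, -16620]ᵀ.
Δ = 122·7874 − 952² = 54324.
m = ((-2016)·7874 − 952·(-16620))/54324 = -4312/4527; b = (122·(-16620) − 952·(-2016))/54324 = -9034/4527.
At x = 5: ẑ = (-4312/4527)·(5) + (-9034/4527)·(25) = -27490/503.

ẑ = -54.6521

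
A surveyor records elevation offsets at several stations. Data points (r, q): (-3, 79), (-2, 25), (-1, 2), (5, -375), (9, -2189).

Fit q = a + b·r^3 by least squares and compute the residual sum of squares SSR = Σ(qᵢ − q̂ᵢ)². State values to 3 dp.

SSR = 5.417

Forming MᵀM = [[5, 818]; [818, 547860]] and Mᵀq = [-2458, -1644991]ᵀ gives MᵀM·[a, b]ᵀ = Mᵀq.
det = 5·547860 − 818² = 2070176.
a = ((-2458)·547860 − 818·(-1644991))/2070176 = -518621/1035088; b = (5·(-1644991) − 818·(-2458))/2070176 = -6214311/2070176.
Residuals: -3205251/2070176, 1538577/1035088, -1036717/2070176, 1510117/2070176, -345303/2070176; SSR = 11214979/2070176.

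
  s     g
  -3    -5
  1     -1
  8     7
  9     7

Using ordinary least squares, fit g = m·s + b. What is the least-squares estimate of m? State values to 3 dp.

m = 1.043

From the data, Σs·s = 155, Σs = 15, Σ1 = 4.
And Σs·g = 133, Σg = 8.
So XᵀX·[m, b]ᵀ = Xᵀg: [[155, 15]; [15, 4]]·[m, b]ᵀ = [133, 8]ᵀ.
Determinant 155·4 − 15² = 395.
m = (133·4 − 15·8)/395 = 412/395; b = (155·8 − 15·133)/395 = -151/79.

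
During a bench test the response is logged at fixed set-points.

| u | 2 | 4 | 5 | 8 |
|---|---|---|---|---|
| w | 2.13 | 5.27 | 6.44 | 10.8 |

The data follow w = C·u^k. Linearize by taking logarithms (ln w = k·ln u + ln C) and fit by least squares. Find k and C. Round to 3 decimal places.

k = 1.171, C = 0.976

Taking logs, ln w = k·ln u + ln C, so regress ln w on ln u.
Σln u = 5.7683, Σ(ln u)² = 9.3166, Σln w = 6.6602, Σln u·ln w = 10.7739.
Equations: 9.3166·k + 5.7683·ln C = 10.7739;  5.7683·k + 4·ln C = 6.6602.
Slope k = (n·Σln u·ln w − Σln u·Σln w)/(n·Σ(ln u)² − (Σln u)²) = (4·10.7739 − 5.7683·6.6602)/3.9930 = 1.17139; ln C = (Σln w − k·Σln u)/n = -0.02418, so C = exp(-0.02418) = 0.97611.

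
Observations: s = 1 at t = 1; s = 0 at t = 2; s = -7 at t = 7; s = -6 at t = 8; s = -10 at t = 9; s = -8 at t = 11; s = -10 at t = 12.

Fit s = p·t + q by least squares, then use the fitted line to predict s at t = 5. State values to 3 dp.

ŝ = -3.543

Entries of XᵀX: Σt·t = 464, Σt = 50, Σ1 = 7.
For Xᵀs: Σt·s = -394, Σs = -40.
Normal equations: [[464, 50]; [50, 7]]·[p, q]ᵀ = [-394, -40]ᵀ.
Determinant 464·7 − 50² = 748.
p = ((-394)·7 − 50·(-40))/748 = -379/374; q = (464·(-40) − 50·(-394))/748 = 285/187.
At t = 5: ŝ = (-379/374)·(5) + (285/187)·(1) = -1325/374.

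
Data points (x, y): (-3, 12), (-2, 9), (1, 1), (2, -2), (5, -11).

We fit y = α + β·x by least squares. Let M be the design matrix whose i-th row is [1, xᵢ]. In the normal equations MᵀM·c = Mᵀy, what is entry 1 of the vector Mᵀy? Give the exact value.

Entry 1 ↔ basis 1, so (Mᵀy)_{1} = Σᵢ yᵢ = (1)·(12) + (1)·(9) + (1)·(1) + (1)·(-2) + (1)·(-11) = 9.

9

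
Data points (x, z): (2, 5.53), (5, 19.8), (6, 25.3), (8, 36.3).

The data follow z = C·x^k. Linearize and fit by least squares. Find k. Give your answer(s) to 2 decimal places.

Let Y = ln z. Fitting Y = k·ln x + ln C by least squares:
Σln x = 6.1738, Σ(ln x)² = 10.6052, Σln z = 11.5185, Σln x·ln z = 19.2485.
Equations: 10.6052·k + 6.1738·ln C = 19.2485;  6.1738·k + 4·ln C = 11.5185.
Slope k = (n·Σln x·ln z − Σln x·Σln z)/(n·Σ(ln x)² − (Σln x)²) = (4·19.2485 − 6.1738·11.5185)/4.3053 = 1.36606; ln C = (Σln z − k·Σln x)/n = 0.77119.

k = 1.37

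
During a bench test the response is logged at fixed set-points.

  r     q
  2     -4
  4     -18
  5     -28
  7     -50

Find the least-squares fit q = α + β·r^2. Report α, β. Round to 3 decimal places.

Forming XᵀX = [[4, 94]; [94, 3298]] and Xᵀq = [-100, -3454]ᵀ gives XᵀX·[α, β]ᵀ = Xᵀq.
Determinant 4·3298 − 94² = 4356.
α = ((-100)·3298 − 94·(-3454))/4356 = -427/363; β = (4·(-3454) − 94·(-100))/4356 = -368/363.

α = -1.176, β = -1.014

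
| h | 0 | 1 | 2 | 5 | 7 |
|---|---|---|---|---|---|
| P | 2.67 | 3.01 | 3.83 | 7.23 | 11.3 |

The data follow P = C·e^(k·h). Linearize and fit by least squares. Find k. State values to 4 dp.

k = 0.2107

Taking logs, ln P = k·h + ln C, so regress ln P on h.
Sums: Σh = 15.0000, Σ(h)² = 79.0000, Σln P = 7.8299, Σh·ln P = 30.6525.
Normal system: [[79.0000, 15.0000]; [15.0000, 5]]·[k, ln C]ᵀ = [30.6525, 7.8299]ᵀ.
Slope k = (n·Σh·ln P − Σh·Σln P)/(n·Σ(h)² − (Σh)²) = (5·30.6525 − 15.0000·7.8299)/170.0000 = 0.21067; ln C = (Σln P − k·Σh)/n = 0.93398.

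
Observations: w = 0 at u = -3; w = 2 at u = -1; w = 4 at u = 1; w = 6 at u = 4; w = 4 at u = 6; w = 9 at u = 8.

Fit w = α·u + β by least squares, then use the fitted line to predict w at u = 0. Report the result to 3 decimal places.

ŵ = 2.505

Sums needed: Σu·u = 127, Σu = 15, Σ1 = 6.
For Aᵀw: Σu·w = 122, Σw = 25.
AᵀA·[α, β]ᵀ = Aᵀw becomes [[127, 15]; [15, 6]]·[α, β]ᵀ = [122, 25]ᵀ.
det = 127·6 − 15² = 537.
α = (122·6 − 15·25)/537 = 119/179; β = (127·25 − 15·122)/537 = 1345/537.
At u = 0: ŵ = (119/179)·(0) + (1345/537)·(1) = 1345/537.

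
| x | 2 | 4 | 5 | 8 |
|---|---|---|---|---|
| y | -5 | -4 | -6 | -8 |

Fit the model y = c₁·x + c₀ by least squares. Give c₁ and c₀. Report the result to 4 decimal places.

c₁ = -0.5733, c₀ = -3.0267

The normal system AᵀA·[c₁, c₀]ᵀ = Aᵀy is [[109, 19]; [19, 4]]·[c₁, c₀]ᵀ = [-120, -23]ᵀ.
Δ = 109·4 − 19² = 75.
c₁ = ((-120)·4 − 19·(-23))/75 = -43/75; c₀ = (109·(-23) − 19·(-120))/75 = -227/75.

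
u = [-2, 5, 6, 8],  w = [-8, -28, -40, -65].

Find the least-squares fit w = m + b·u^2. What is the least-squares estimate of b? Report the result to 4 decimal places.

b = -0.9530

From the data, Σ1 = 4, Σu^2 = 129, Σu^2·u^2 = 6033.
Moment sums: Σw = -141, Σu^2·w = -6332.
Normal equations: [[4, 129]; [129, 6033]]·[m, b]ᵀ = [-141, -6332]ᵀ.
Δ = 4·6033 − 129² = 7491.
m = ((-141)·6033 − 129·(-6332))/7491 = -1025/227; b = (4·(-6332) − 129·(-141))/7491 = -649/681.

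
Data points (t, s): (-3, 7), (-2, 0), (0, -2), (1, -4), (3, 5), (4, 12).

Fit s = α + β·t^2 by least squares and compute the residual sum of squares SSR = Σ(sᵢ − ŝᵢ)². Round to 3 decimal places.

SSR = 7.466

Entries of MᵀM: Σ1 = 6, Σt^2 = 39, Σt^2·t^2 = 435.
Moment sums: Σs = 18, Σt^2·s = 296.
Determinant 6·435 − 39² = 1089.
α = (18·435 − 39·296)/1089 = -1238/363; β = (6·296 − 39·18)/1089 = 358/363.
Residuals: 557/363, -194/363, 512/363, -52/33, -169/363, -134/363; SSR = 2710/363.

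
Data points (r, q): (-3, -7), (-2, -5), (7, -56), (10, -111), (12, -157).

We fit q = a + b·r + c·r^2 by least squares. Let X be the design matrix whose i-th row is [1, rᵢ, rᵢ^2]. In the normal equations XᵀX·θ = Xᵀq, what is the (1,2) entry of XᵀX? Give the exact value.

24

Row 1 ↔ basis 1, column 2 ↔ basis r, so (XᵀX)_{1,2} = Σᵢ r = (1)·(-3) + (1)·(-2) + (1)·(7) + (1)·(10) + (1)·(12) = 24.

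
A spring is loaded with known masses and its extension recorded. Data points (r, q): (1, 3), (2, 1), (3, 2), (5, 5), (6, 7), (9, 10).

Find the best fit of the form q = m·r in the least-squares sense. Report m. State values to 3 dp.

m = 1.077

Normal-equation sums: Σr·r = 156.
And Σr·q = 168.
Normal equations: [[156]]·[m]ᵀ = [168]ᵀ.
m = 168/156 = 1.07692.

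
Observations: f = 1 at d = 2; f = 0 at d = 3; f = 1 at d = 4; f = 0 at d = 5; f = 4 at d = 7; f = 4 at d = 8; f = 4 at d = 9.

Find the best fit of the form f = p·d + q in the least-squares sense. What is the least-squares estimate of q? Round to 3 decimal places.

q = -1.384

MᵀM·[p, q]ᵀ = Mᵀf reads: 248·p + 38·q = 102;  38·p + 7·q = 14.
(Σd·d = 248, Σd = 38, Σ1 = 7, Σd·f = 102, Σf = 14.)
Δ = 248·7 − 38² = 292.
p = (102·7 − 38·14)/292 = 91/146; q = (248·14 − 38·102)/292 = -101/73.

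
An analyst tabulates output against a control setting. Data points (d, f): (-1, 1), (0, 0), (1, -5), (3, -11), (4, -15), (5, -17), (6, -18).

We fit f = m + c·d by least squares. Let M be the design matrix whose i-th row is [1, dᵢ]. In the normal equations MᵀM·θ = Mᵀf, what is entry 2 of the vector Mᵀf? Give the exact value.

-292

Entry 2 ↔ basis d, so (Mᵀf)_{2} = Σᵢ (d)·fᵢ = (-1)·(1) + (0)·(0) + (1)·(-5) + (3)·(-11) + (4)·(-15) + (5)·(-17) + (6)·(-18) = -292.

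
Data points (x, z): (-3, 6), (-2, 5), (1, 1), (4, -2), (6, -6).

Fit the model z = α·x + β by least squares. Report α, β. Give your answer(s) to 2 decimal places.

α = -1.29, β = 2.35

Normal-equation sums: Σx·x = 66, Σx = 6, Σ1 = 5.
Moment sums: Σx·z = -71, Σz = 4.
AᵀA·[α, β]ᵀ = Aᵀz becomes [[66, 6]; [6, 5]]·[α, β]ᵀ = [-71, 4]ᵀ.
Eliminating β: 5·(row 1) − 6·(row 2) gives 294·α = 5·(-71) − 6·4 = -379, so α = -379/294.
Then β = (4 − 6·(-379/294))/5 = 115/49.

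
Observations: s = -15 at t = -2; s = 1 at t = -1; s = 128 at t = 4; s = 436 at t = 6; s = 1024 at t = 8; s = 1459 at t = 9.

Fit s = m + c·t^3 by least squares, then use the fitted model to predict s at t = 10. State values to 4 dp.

ŝ = 2000.3926

Compute the Gram sums: Σ1 = 6, Σt^3 = 1512, Σt^3·t^3 = 844402.
For Xᵀs: Σs = 3033, Σt^3·s = 1690386.
Determinant 6·844402 − 1512² = 2780268.
m = (3033·844402 − 1512·1690386)/2780268 = 867939/463378; c = (6·1690386 − 1512·3033)/2780268 = 463035/231689.
At t = 10: ŝ = (867939/463378)·(1) + (463035/231689)·(1000) = 926937939/463378.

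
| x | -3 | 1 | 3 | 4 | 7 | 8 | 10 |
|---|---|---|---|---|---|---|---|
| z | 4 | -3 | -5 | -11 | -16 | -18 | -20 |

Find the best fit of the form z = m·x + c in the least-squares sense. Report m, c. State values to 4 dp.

With design matrix A, AᵀA = [[248, 30]; [30, 7]] and Aᵀz = [-530, -69]ᵀ.
det = 248·7 − 30² = 836.
m = ((-530)·7 − 30·(-69))/836 = -410/209; c = (248·(-69) − 30·(-530))/836 = -303/209.

m = -1.9617, c = -1.4498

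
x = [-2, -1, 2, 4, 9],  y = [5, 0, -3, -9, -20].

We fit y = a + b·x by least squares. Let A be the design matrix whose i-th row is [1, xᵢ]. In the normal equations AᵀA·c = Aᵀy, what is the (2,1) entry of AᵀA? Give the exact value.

Row 2 ↔ basis x, column 1 ↔ basis 1, so (AᵀA)_{2,1} = Σᵢ x = (-2)·(1) + (-1)·(1) + (2)·(1) + (4)·(1) + (9)·(1) = 12.

12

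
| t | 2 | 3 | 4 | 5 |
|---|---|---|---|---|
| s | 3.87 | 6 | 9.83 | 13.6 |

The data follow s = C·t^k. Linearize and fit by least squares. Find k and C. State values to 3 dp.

Linearized form: ln s = k·ln t + ln C. From the 4 transformed points,
Σln t = 4.7875, Σ(ln t)² = 6.1995, Σln s = 8.0405, Σln t·ln s = 10.2755.
Equations: 6.1995·k + 4.7875·ln C = 10.2755;  4.7875·k + 4·ln C = 8.0405.
Δ = 6.1995·4 − (4.7875)² = 1.8779; k = (10.2755·4 − 4.7875·8.0405)/1.8779 = 1.38877, ln C = (6.1995·8.0405 − 4.7875·10.2755)/1.8779 = 0.34795, so C = exp(0.34795) = 1.41616.

k = 1.389, C = 1.416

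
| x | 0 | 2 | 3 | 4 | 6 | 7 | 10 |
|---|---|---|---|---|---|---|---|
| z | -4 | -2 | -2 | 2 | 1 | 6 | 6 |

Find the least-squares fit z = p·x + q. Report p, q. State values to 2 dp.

p = 1.09, q = -4.00

The normal system MᵀM·[p, q]ᵀ = Mᵀz is [[214, 32]; [32, 7]]·[p, q]ᵀ = [106, 7]ᵀ.
Eliminating q: 7·(row 1) − 32·(row 2) gives 474·p = 7·106 − 32·7 = 518, so p = 259/237.
Then q = (7 − 32·(259/237))/7 = -947/237.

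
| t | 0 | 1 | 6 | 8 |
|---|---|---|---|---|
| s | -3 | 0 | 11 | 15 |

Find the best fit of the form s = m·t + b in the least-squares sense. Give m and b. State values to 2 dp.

m = 2.23, b = -2.61

With design matrix X, XᵀX = [[101, 15]; [15, 4]] and Xᵀs = [186, 23]ᵀ.
Determinant 101·4 − 15² = 179.
m = (186·4 − 15·23)/179 = 399/179; b = (101·23 − 15·186)/179 = -467/179.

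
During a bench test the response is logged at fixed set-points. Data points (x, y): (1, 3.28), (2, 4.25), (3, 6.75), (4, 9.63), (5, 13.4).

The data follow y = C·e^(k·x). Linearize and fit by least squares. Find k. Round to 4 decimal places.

Linearized form: ln y = k·x + ln C. From the 5 transformed points,
Σx = 15.0000, Σ(x)² = 55.0000, Σln y = 9.4044, Σx·ln y = 31.8461.
Normal system: [[55.0000, 15.0000]; [15.0000, 5]]·[k, ln C]ᵀ = [31.8461, 9.4044]ᵀ.
Slope k = (n·Σx·ln y − Σx·Σln y)/(n·Σ(x)² − (Σx)²) = (5·31.8461 − 15.0000·9.4044)/50.0000 = 0.36328; ln C = (Σln y − k·Σx)/n = 0.79105.

k = 0.3633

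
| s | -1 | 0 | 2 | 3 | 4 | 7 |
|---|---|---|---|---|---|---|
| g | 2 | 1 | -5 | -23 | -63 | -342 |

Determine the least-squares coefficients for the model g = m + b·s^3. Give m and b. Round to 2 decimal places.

Forming AᵀA = [[6, 441]; [441, 122539]] and Aᵀg = [-430, -122001]ᵀ gives AᵀA·[m, b]ᵀ = Aᵀg.
Δ = 6·122539 − 441² = 540753.
m = ((-430)·122539 − 441·(-122001))/540753 = 1110671/540753; b = (6·(-122001) − 441·(-430))/540753 = -180792/180251.

m = 2.05, b = -1.00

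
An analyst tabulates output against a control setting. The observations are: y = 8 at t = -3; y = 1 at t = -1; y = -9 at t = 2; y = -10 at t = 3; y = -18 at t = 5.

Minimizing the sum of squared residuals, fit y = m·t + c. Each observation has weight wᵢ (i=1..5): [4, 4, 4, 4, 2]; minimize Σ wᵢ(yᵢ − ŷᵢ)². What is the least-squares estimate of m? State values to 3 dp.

m = -3.149

Compute the Gram sums: Σwᵢ·t·t = 142, Σwᵢ·t = 14, Σwᵢ·1 = 18.
Moment sums: Σwᵢ·t·y = -472, Σwᵢ·y = -76.
So XᵀWX·[m, c]ᵀ = XᵀWy: [[142, 14]; [14, 18]]·[m, c]ᵀ = [-472, -76]ᵀ.
Eliminating c: 18·(row 1) − 14·(row 2) gives 2360·m = 18·(-472) − 14·(-76) = -7432, so m = -929/295.
Then c = ((-76) − 14·(-929/295))/18 = -523/295.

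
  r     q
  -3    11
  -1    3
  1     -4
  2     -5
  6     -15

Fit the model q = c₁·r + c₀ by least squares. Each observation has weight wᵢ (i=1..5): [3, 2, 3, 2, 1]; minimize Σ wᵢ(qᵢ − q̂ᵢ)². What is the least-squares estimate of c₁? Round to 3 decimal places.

c₁ = -3.006

Setting ∂/∂c₁ … = 0 gives: 76·c₁ + 2·c₀ = -227;  2·c₁ + 11·c₀ = 2.
(Σwᵢ·r·r = 76, Σwᵢ·r = 2, Σwᵢ·1 = 11, Σwᵢ·r·q = -227, Σwᵢ·q = 2.)
Eliminating c₀: 11·(row 1) − 2·(row 2) gives 832·c₁ = 11·(-227) − 2·2 = -2501, so c₁ = -2501/832.
Then c₀ = (2 − 2·(-2501/832))/11 = 303/416.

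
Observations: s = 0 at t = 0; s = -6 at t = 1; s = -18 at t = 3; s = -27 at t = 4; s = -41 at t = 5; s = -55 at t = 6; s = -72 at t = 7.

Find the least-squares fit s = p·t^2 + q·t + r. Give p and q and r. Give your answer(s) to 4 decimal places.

Compute the Gram sums: Σt^2·t^2 = 4660, Σt^2·t = 776, Σt^2 = 136, Σt·t = 136, Σt = 26, Σ1 = 7.
For Xᵀs: Σt^2·s = -7133, Σt·s = -1207, Σs = -219.
Normal equations: [[4660, 776, 136]; [776, 136, 26]; [136, 26, 7]]·[p, q, r]ᵀ = [-7133, -1207, -219]ᵀ.
Solving the 3×3 system (Gaussian elimination) gives p = -4013/3612, q = -2829/1204, r = -251/258.

p = -1.1110, q = -2.3497, r = -0.9729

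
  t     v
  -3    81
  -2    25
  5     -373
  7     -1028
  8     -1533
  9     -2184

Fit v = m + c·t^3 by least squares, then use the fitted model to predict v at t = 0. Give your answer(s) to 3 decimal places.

Sums needed: Σ1 = 6, Σt^3 = 1674, Σt^3·t^3 = 927652.
Right-hand side: Σv = -5012, Σt^3·v = -2778648.
Normal equations: [[6, 1674]; [1674, 927652]]·[m, c]ᵀ = [-5012, -2778648]ᵀ.
Eliminating c: 927652·(row 1) − 1674·(row 2) gives 2763636·m = 927652·(-5012) − 1674·(-2778648) = 2064928, so m = 516232/690909.
Then c = ((-2778648) − 1674·(516232/690909))/927652 = -690150/230303.
At t = 0: v̂ = (516232/690909)·(1) + (-690150/230303)·(0) = 516232/690909.

v̂ = 0.747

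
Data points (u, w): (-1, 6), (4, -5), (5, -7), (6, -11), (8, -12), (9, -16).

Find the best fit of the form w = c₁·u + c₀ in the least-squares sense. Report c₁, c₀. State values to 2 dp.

Entries of MᵀM: Σu·u = 223, Σu = 31, Σ1 = 6.
Moment sums: Σu·w = -367, Σw = -45.
Normal equations: [[223, 31]; [31, 6]]·[c₁, c₀]ᵀ = [-367, -45]ᵀ.
det = 223·6 − 31² = 377.
c₁ = ((-367)·6 − 31·(-45))/377 = -807/377; c₀ = (223·(-45) − 31·(-367))/377 = 1342/377.

c₁ = -2.14, c₀ = 3.56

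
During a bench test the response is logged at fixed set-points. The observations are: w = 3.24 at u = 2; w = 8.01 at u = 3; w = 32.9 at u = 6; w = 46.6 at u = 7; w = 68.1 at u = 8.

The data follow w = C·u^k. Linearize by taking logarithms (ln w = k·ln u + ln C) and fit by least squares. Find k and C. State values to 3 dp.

k = 2.149, C = 0.735

Linearized form: ln w = k·ln u + ln C. From the 5 transformed points,
Σln u = 7.6089, Σ(ln u)² = 13.0084, Σln w = 14.8123, Σln u·ln w = 25.6129.
Equations: 13.0084·k + 7.6089·ln C = 25.6129;  7.6089·k + 5·ln C = 14.8123.
Slope k = (n·Σln u·ln w − Σln u·Σln w)/(n·Σ(ln u)² − (Σln u)²) = (5·25.6129 − 7.6089·14.8123)/7.1473 = 2.14896; ln C = (Σln w − k·Σln u)/n = -0.30777, so C = exp(-0.30777) = 0.73508.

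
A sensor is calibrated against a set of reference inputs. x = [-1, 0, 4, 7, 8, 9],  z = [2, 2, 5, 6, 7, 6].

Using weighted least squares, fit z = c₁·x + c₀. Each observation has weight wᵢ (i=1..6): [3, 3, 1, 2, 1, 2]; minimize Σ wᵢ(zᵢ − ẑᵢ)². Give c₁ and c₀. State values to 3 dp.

From the data, Σwᵢ·x·x = 343, Σwᵢ·x = 41, Σwᵢ·1 = 12.
For AᵀWz: Σwᵢ·x·z = 262, Σwᵢ·z = 48.
So AᵀWA·[c₁, c₀]ᵀ = AᵀWz: [[343, 41]; [41, 12]]·[c₁, c₀]ᵀ = [262, 48]ᵀ.
Determinant 343·12 − 41² = 2435.
c₁ = (262·12 − 41·48)/2435 = 1176/2435; c₀ = (343·48 − 41·262)/2435 = 5722/2435.

c₁ = 0.483, c₀ = 2.350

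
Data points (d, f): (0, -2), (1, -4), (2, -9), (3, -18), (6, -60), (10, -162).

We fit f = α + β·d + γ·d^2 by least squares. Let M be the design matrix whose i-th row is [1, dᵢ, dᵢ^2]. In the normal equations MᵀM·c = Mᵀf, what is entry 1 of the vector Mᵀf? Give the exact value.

Entry 1 ↔ basis 1, so (Mᵀf)_{1} = Σᵢ fᵢ = (1)·(-2) + (1)·(-4) + (1)·(-9) + (1)·(-18) + (1)·(-60) + (1)·(-162) = -255.

-255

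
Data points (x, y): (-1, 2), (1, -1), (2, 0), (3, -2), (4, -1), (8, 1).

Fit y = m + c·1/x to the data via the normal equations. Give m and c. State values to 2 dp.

MᵀM·[m, c]ᵀ = Mᵀy reads: 6·m + (29/24)·c = -1;  (29/24)·m + (1405/576)·c = -91/24.
Eliminating c: (1405/576)·(row 1) − (29/24)·(row 2) gives (7589/576)·m = (1405/576)·(-1) − (29/24)·(-91/24) = 617/288, so m = 1234/7589.
Then c = ((-91/24) − (29/24)·(1234/7589))/(1405/576) = -12408/7589.

m = 0.16, c = -1.63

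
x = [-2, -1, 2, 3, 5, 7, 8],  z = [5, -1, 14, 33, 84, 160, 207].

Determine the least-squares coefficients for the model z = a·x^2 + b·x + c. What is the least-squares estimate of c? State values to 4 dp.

c = -1.8374

Compute the Gram sums: Σx^2·x^2 = 7236, Σx^2·x = 1006, Σx^2 = 156, Σx·x = 156, Σx = 22, Σ1 = 7.
For Mᵀz: Σx^2·z = 23560, Σx·z = 3314, Σz = 502.
MᵀM·[a, b, c]ᵀ = Mᵀz becomes [[7236, 1006, 156]; [1006, 156, 22]; [156, 22, 7]]·[a, b, c]ᵀ = [23560, 3314, 502]ᵀ.
Inverting the 3×3 Gram matrix, [a, b, c]ᵀ = [16507/5579, 256778/106001, -194766/106001]ᵀ.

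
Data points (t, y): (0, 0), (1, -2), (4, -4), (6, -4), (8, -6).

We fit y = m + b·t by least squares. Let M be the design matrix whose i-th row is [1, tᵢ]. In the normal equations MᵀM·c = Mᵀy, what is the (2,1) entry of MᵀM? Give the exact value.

Row 2 ↔ basis t, column 1 ↔ basis 1, so (MᵀM)_{2,1} = Σᵢ t = (0)·(1) + (1)·(1) + (4)·(1) + (6)·(1) + (8)·(1) = 19.

19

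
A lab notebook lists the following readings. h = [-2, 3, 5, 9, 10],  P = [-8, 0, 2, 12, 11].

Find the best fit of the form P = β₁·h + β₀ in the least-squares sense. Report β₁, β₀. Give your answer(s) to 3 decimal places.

β₁ = 1.691, β₀ = -5.057

Sums needed: Σh·h = 219, Σh = 25, Σ1 = 5.
Right-hand side: Σh·P = 244, ΣP = 17.
So XᵀX·[β₁, β₀]ᵀ = XᵀP: [[219, 25]; [25, 5]]·[β₁, β₀]ᵀ = [244, 17]ᵀ.
det = 219·5 − 25² = 470.
β₁ = (244·5 − 25·17)/470 = 159/94; β₀ = (219·17 − 25·244)/470 = -2377/470.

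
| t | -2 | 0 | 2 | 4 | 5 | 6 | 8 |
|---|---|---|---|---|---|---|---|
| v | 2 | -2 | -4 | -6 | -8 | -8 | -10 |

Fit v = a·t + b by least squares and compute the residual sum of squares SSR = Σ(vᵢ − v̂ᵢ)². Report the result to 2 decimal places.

Setting ∂/∂a … = 0 gives: 149·a + 23·b = -204;  23·a + 7·b = -36.
(Σt·t = 149, Σt = 23, Σ1 = 7, Σt·v = -204, Σv = -36.)
Determinant 149·7 − 23² = 514.
a = ((-204)·7 − 23·(-36))/514 = -300/257; b = (149·(-36) − 23·(-204))/514 = -336/257.
Residuals: 250/257, -178/257, -92/257, -6/257, -220/257, 80/257, 166/257; SSR = 720/257.

SSR = 2.80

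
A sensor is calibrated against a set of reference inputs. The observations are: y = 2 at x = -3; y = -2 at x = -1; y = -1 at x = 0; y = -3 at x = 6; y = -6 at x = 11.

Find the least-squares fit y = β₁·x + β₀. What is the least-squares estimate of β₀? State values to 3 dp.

MᵀM·[β₁, β₀]ᵀ = Mᵀy reads: 167·β₁ + 13·β₀ = -88;  13·β₁ + 5·β₀ = -10.
Δ = 167·5 − 13² = 666.
β₁ = ((-88)·5 − 13·(-10))/666 = -155/333; β₀ = (167·(-10) − 13·(-88))/666 = -263/333.

β₀ = -0.790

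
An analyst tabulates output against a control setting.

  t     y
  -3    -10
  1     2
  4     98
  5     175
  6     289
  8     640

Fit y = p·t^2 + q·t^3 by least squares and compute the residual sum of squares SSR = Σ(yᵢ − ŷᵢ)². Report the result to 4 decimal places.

AᵀA·[p, q]ᵀ = Aᵀy reads: 6355·p + 44451·q = 57219;  44451·p + 329251·q = 418523.
(Σt^2·t^2 = 6355, Σt^2·t^3 = 44451, Σt^3·t^3 = 329251, Σt^2·y = 57219, Σt^3·y = 418523.)
Δ = 6355·329251 − 44451² = 116498704.
p = (57219·329251 − 44451·418523)/116498704 = 29455887/14562338; q = (6355·418523 − 44451·57219)/116498704 = 14533987/14562338.
Residuals: -9154357/7281169, -7432599/7281169, 12819882/7281169, -2368200/7281169, 625897/1040167, -3340896/7281169; SSR = 46607999/7281169.

SSR = 6.4012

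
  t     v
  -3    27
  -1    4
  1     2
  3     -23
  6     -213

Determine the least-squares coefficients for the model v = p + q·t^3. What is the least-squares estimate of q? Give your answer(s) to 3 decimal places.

q = -0.995

From the data, Σ1 = 5, Σt^3 = 216, Σt^3·t^3 = 48116.
And Σv = -203, Σt^3·v = -47360.
Normal equations: [[5, 216]; [216, 48116]]·[p, q]ᵀ = [-203, -47360]ᵀ.
det = 5·48116 − 216² = 193924.
p = ((-203)·48116 − 216·(-47360))/193924 = 115553/48481; q = (5·(-47360) − 216·(-203))/193924 = -48238/48481.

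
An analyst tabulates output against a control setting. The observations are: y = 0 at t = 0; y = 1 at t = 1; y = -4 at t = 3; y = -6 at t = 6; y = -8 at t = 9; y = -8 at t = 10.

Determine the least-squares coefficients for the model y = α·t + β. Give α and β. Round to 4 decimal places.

Normal-equation sums: Σt·t = 227, Σt = 29, Σ1 = 6.
And Σt·y = -199, Σy = -25.
Normal equations: [[227, 29]; [29, 6]]·[α, β]ᵀ = [-199, -25]ᵀ.
det = 227·6 − 29² = 521.
α = ((-199)·6 − 29·(-25))/521 = -469/521; β = (227·(-25) − 29·(-199))/521 = 96/521.

α = -0.9002, β = 0.1843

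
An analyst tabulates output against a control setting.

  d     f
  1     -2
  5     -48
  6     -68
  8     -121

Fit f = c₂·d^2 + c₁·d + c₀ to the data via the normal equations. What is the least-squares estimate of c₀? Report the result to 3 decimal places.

c₀ = 0.105

With design matrix A, AᵀA = [[6018, 854, 126]; [854, 126, 20]; [126, 20, 4]] and Aᵀf = [-11394, -1618, -239]ᵀ.
Row-reducing yields c₂ = -5751/3098, c₁ = -855/3098, c₀ = 163/1549.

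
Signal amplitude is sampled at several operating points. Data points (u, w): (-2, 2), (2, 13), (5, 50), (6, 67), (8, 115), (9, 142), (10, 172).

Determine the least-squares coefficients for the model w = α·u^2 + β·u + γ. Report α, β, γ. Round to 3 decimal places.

α = 1.467, β = 2.406, γ = 1.265

Normal-equation sums: Σu^2·u^2 = 22610, Σu^2·u = 2582, Σu^2 = 314, Σu·u = 314, Σu = 38, Σ1 = 7.
Moment sums: Σu^2·w = 39784, Σu·w = 4592, Σw = 561.
Solving the 3×3 system (Gaussian elimination) gives α = 95237/64911, β = 156208/64911, γ = 27369/21637.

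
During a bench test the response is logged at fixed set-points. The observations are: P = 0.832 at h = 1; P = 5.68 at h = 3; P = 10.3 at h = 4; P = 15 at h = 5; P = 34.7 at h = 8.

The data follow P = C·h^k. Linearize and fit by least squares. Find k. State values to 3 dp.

Let Y = ln P. Fitting Y = k·ln h + ln C by least squares:
Σln h = 6.1738, Σ(ln h)² = 10.0431, Σln P = 10.1400, Σln h·ln P = 16.8750.
Equations: 10.0431·k + 6.1738·ln C = 16.8750;  6.1738·k + 5·ln C = 10.1400.
Slope k = (n·Σln h·ln P − Σln h·Σln P)/(n·Σ(ln h)² − (Σln h)²) = (5·16.8750 − 6.1738·10.1400)/12.1000 = 1.79940; ln C = (Σln P − k·Σln h)/n = -0.19383.

k = 1.799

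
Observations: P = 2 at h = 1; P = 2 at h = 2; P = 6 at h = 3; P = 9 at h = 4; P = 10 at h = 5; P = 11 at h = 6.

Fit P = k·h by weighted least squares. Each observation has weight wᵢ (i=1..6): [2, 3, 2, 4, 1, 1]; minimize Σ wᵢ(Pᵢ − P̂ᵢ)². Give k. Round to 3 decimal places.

With design matrix M, MᵀWM = [[157]] and MᵀWP = [312]ᵀ.
k = 312/157 = 1.98726.

k = 1.987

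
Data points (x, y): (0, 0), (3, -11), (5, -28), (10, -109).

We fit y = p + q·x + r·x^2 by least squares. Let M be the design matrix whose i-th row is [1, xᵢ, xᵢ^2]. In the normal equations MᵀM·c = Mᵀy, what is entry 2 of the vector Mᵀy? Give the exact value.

-1263

Entry 2 ↔ basis x, so (Mᵀy)_{2} = Σᵢ (x)·yᵢ = (0)·(0) + (3)·(-11) + (5)·(-28) + (10)·(-109) = -1263.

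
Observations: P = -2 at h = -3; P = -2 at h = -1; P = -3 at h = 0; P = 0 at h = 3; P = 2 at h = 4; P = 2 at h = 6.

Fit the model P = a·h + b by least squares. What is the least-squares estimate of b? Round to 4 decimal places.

The normal system AᵀA·[a, b]ᵀ = AᵀP is [[71, 9]; [9, 6]]·[a, b]ᵀ = [28, -3]ᵀ.
Eliminating b: 6·(row 1) − 9·(row 2) gives 345·a = 6·28 − 9·(-3) = 195, so a = 13/23.
Then b = ((-3) − 9·(13/23))/6 = -31/23.

b = -1.3478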